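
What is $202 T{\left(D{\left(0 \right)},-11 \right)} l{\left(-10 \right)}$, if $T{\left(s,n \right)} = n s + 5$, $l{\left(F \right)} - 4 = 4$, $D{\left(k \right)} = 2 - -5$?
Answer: $-116352$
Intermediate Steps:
$D{\left(k \right)} = 7$ ($D{\left(k \right)} = 2 + 5 = 7$)
$l{\left(F \right)} = 8$ ($l{\left(F \right)} = 4 + 4 = 8$)
$T{\left(s,n \right)} = 5 + n s$
$202 T{\left(D{\left(0 \right)},-11 \right)} l{\left(-10 \right)} = 202 \left(5 - 77\right) 8 = 202 \left(-72\right) 8 = \left(-14544\right) 8 = -116352$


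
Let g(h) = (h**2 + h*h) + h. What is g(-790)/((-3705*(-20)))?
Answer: 124741/7410 ≈ 16.834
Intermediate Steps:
g(h) = h + 2*h**2 (g(h) = (h**2 + h**2) + h = 2*h**2 + h = h + 2*h**2)
g(-790)/((-3705*(-20))) = (-790*(1 + 2*(-790)))/((-3705*(-20))) = -790*(1 - 1580)/74100 = -790*(-1579)*(1/74100) = 1247410*(1/74100) = 124741/7410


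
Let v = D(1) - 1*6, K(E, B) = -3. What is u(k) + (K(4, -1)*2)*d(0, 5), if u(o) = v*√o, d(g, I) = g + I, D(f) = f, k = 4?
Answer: -40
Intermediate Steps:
d(g, I) = I + g
v = -5 (v = 1 - 1*6 = 1 - 6 = -5)
u(o) = -5*√o
u(k) + (K(4, -1)*2)*d(0, 5) = -5*√4 + (-3*2)*(5 + 0) = -5*2 - 6*5 = -10 - 30 = -40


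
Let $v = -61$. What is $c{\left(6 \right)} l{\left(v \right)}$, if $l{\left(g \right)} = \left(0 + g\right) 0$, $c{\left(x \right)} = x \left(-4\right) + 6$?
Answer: $0$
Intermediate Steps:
$c{\left(x \right)} = 6 - 4 x$ ($c{\left(x \right)} = - 4 x + 6 = 6 - 4 x$)
$l{\left(g \right)} = 0$ ($l{\left(g \right)} = g 0 = 0$)
$c{\left(6 \right)} l{\left(v \right)} = \left(6 - 24\right) 0 = \left(-18\right) 0 = 0$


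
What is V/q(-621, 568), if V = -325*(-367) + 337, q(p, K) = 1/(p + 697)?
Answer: 9090512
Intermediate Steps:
q(p, K) = 1/(697 + p)
V = 119612 (V = 119275 + 337 = 119612)
V/q(-621, 568) = 119612/(1/(697 - 621)) = 119612/(1/76) = 119612*76 = 9090512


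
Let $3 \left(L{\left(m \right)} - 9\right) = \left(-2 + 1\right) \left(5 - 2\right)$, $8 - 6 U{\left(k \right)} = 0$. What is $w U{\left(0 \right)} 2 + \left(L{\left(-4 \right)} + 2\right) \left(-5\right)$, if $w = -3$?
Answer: $-58$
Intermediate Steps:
$U{\left(k \right)} = \frac{4}{3}$ ($U{\left(k \right)} = \frac{4}{3} - 0 = \frac{4}{3} + 0 = \frac{4}{3}$)
$L{\left(m \right)} = 8$ ($L{\left(m \right)} = 9 + \frac{\left(-2 + 1\right) \left(5 - 2\right)}{3} = 9 + \frac{\left(-1\right) 3}{3} = 9 + \frac{1}{3} \left(-3\right) = 9 - 1 = 8$)
$w U{\left(0 \right)} 2 + \left(L{\left(-4 \right)} + 2\right) \left(-5\right) = - 3 \cdot \frac{4}{3} \cdot 2 + \left(8 + 2\right) \left(-5\right) = \left(-3\right) \frac{8}{3} + 10 \left(-5\right) = -8 - 50 = -58$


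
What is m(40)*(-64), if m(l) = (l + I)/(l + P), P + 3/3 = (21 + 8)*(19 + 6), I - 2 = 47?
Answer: -1424/191 ≈ -7.4555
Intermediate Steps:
I = 49 (I = 2 + 47 = 49)
P = 724 (P = -1 + (21 + 8)*(19 + 6) = -1 + 29*25 = -1 + 725 = 724)
m(l) = (49 + l)/(724 + l) (m(l) = (l + 49)/(l + 724) = (49 + l)/(724 + l))
m(40)*(-64) = ((49 + 40)/(724 + 40))*(-64) = (89/764)*(-64) = -1424/191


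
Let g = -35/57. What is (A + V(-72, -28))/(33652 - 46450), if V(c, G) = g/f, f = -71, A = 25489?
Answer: -51577009/25896753 ≈ -1.9916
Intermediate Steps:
g = -35/57 (g = -35*1/57 = -35/57 ≈ -0.61403)
V(c, G) = 35/4047 (V(c, G) = -35/57/(-71) = -35/57*(-1/71) = 35/4047)
(A + V(-72, -28))/(33652 - 46450) = (25489 + 35/4047)/(33652 - 46450) = (103154018/4047)/(-12798) = (103154018/4047)*(-1/12798) = -51577009/25896753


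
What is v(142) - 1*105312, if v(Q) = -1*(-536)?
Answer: -104776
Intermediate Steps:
v(Q) = 536
v(142) - 1*105312 = 536 - 1*105312 = 536 - 105312 = -104776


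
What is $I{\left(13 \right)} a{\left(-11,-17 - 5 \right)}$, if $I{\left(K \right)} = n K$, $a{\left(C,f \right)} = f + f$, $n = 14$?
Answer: $-8008$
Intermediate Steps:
$a{\left(C,f \right)} = 2 f$
$I{\left(K \right)} = 14 K$
$I{\left(13 \right)} a{\left(-11,-17 - 5 \right)} = 14 \cdot 13 \cdot 2 \left(-17 - 5\right) = 182 \cdot 2 \left(-17 - 5\right) = 182 \cdot 2 \left(-22\right) = 182 \left(-44\right) = -8008$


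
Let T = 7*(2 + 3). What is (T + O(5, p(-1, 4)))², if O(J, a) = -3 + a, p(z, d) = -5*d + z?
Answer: 121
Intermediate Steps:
T = 35 (T = 7*5 = 35)
p(z, d) = z - 5*d
(T + O(5, p(-1, 4)))² = (35 + (-3 + (-1 - 5*4)))² = (35 + (-3 + (-1 - 20)))² = (35 + (-3 - 21))² = (35 - 24)² = 11² = 121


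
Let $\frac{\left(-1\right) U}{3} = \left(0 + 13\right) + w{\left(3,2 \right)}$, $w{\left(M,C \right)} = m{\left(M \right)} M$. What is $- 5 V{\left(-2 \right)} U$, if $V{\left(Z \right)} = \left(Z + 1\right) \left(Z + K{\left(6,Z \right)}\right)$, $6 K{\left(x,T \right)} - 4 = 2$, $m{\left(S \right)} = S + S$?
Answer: $465$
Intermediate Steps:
$m{\left(S \right)} = 2 S$
$w{\left(M,C \right)} = 2 M^{2}$ ($w{\left(M,C \right)} = 2 M M = 2 M^{2}$)
$K{\left(x,T \right)} = 1$ ($K{\left(x,T \right)} = \frac{2}{3} + \frac{1}{6} \cdot 2 = \frac{2}{3} + \frac{1}{3} = 1$)
$V{\left(Z \right)} = \left(1 + Z\right)^{2}$ ($V{\left(Z \right)} = \left(Z + 1\right) \left(Z + 1\right) = \left(1 + Z\right) \left(1 + Z\right) = \left(1 + Z\right)^{2}$)
$U = -93$ ($U = - 3 \left(\left(0 + 13\right) + 2 \cdot 3^{2}\right) = - 3 \left(13 + 2 \cdot 9\right) = - 3 \left(13 + 18\right) = \left(-3\right) 31 = -93$)
$- 5 V{\left(-2 \right)} U = - 5 \left(1 + \left(-2\right)^{2} + 2 \left(-2\right)\right) \left(-93\right) = - 5 \left(1 + 4 - 4\right) \left(-93\right) = \left(-5\right) 1 \left(-93\right) = \left(-5\right) \left(-93\right) = 465$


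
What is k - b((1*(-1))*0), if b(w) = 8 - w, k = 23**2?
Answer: 521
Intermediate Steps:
k = 529
k - b((1*(-1))*0) = 529 - (8 - 1*(-1)*0) = 529 - (8 - (-1)*0) = 529 - (8 - 1*0) = 529 - (8 + 0) = 529 - 1*8 = 529 - 8 = 521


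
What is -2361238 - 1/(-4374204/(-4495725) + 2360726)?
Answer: -8353414064816293859/3537726423518 ≈ -2.3612e+6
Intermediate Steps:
-2361238 - 1/(-4374204/(-4495725) + 2360726) = -2361238 - 1/(-4374204*(-1/4495725) + 2360726) = -2361238 - 1/(1458068/1498575 + 2360726) = -2361238 - 1/3537726423518/1498575 = -2361238 - 1*1498575/3537726423518 = -2361238 - 1498575/3537726423518 = -8353414064816293859/3537726423518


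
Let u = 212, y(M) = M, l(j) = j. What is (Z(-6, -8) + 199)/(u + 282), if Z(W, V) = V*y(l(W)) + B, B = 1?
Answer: 124/247 ≈ 0.50202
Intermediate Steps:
Z(W, V) = 1 + V*W (Z(W, V) = V*W + 1 = 1 + V*W)
(Z(-6, -8) + 199)/(u + 282) = ((1 - 8*(-6)) + 199)/(212 + 282) = ((1 + 48) + 199)/494 = (49 + 199)*(1/494) = 248*(1/494) = 124/247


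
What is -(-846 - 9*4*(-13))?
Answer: 378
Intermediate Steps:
-(-846 - 9*4*(-13)) = -(-846 - 36*(-13)) = -(-846 + 468) = -1*(-378) = 378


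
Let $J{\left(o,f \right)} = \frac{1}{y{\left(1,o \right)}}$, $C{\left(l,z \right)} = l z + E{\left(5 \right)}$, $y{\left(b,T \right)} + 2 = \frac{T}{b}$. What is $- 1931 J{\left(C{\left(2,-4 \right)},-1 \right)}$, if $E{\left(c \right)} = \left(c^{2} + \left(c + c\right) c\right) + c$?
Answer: $- \frac{1931}{70} \approx -27.586$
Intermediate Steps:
$y{\left(b,T \right)} = -2 + \frac{T}{b}$
$E{\left(c \right)} = c + 3 c^{2}$ ($E{\left(c \right)} = \left(c^{2} + 2 c c\right) + c = \left(c^{2} + 2 c^{2}\right) + c = 3 c^{2} + c = c + 3 c^{2}$)
$C{\left(l,z \right)} = 80 + l z$ ($C{\left(l,z \right)} = l z + 5 \left(1 + 3 \cdot 5\right) = l z + 5 \left(1 + 15\right) = l z + 5 \cdot 16 = l z + 80 = 80 + l z$)
$J{\left(o,f \right)} = \frac{1}{-2 + o}$ ($J{\left(o,f \right)} = \frac{1}{-2 + \frac{o}{1}} = \frac{1}{-2 + o 1} = \frac{1}{-2 + o}$)
$- 1931 J{\left(C{\left(2,-4 \right)},-1 \right)} = - \frac{1931}{-2 + \left(80 + 2 \left(-4\right)\right)} = - \frac{1931}{-2 + \left(80 - 8\right)} = - \frac{1931}{-2 + 72} = - \frac{1931}{70}$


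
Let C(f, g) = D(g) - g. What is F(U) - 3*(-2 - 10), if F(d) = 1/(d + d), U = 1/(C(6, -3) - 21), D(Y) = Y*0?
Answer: 27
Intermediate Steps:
D(Y) = 0
C(f, g) = -g (C(f, g) = 0 - g = -g)
U = -1/18 (U = 1/(-1*(-3) - 21) = 1/(3 - 21) = 1/(-18) = -1/18 ≈ -0.055556)
F(d) = 1/(2*d)
F(U) - 3*(-2 - 10) = 1/(2*(-1/18)) - 3*(-2 - 10) = (½)*(-18) - 3*(-12) = -9 - 1*(-36) = -9 + 36 = 27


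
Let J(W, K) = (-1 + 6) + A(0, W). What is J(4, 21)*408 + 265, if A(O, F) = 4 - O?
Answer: 3937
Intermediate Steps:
J(W, K) = 9 (J(W, K) = (-1 + 6) + (4 - 1*0) = 5 + (4 + 0) = 5 + 4 = 9)
J(4, 21)*408 + 265 = 9*408 + 265 = 3672 + 265 = 3937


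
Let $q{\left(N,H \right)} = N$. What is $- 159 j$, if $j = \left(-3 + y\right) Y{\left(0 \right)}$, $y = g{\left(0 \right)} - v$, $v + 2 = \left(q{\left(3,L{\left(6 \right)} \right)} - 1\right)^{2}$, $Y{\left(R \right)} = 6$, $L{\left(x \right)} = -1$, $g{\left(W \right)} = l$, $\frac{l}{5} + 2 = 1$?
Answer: $9540$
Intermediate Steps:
$l = -5$ ($l = -10 + 5 \cdot 1 = -10 + 5 = -5$)
$g{\left(W \right)} = -5$
$v = 2$ ($v = -2 + \left(3 - 1\right)^{2} = -2 + 2^{2} = -2 + 4 = 2$)
$y = -7$ ($y = -5 - 2 = -7$)
$j = -60$ ($j = \left(-3 - 7\right) 6 = \left(-10\right) 6 = -60$)
$- 159 j = \left(-159\right) \left(-60\right) = 9540$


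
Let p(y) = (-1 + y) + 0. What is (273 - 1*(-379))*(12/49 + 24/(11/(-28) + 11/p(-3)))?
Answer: -2597568/539 ≈ -4819.2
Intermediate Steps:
p(y) = -1 + y
(273 - 1*(-379))*(12/49 + 24/(11/(-28) + 11/p(-3))) = (273 - 1*(-379))*(12/49 + 24/(11/(-28) + 11/(-1 - 3))) = (273 + 379)*(12*(1/49) + 24/(11*(-1/28) + 11/(-4))) = 652*(12/49 + 24/(-11/28 + 11*(-1/4))) = 652*(12/49 + 24/(-11/28 - 11/4)) = 652*(12/49 + 24/(-22/7)) = 652*(12/49 + 24*(-7/22)) = 652*(12/49 - 84/11) = 652*(-3984/539) = -2597568/539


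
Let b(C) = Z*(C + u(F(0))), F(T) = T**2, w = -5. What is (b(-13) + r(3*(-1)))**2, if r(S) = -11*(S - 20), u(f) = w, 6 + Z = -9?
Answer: 273529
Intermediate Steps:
Z = -15 (Z = -6 - 9 = -15)
u(f) = -5
r(S) = 220 - 11*S (r(S) = -11*(-20 + S) = 220 - 11*S)
b(C) = 75 - 15*C (b(C) = -15*(C - 5) = -15*(-5 + C) = 75 - 15*C)
(b(-13) + r(3*(-1)))**2 = ((75 - 15*(-13)) + (220 - 33*(-1)))**2 = ((75 + 195) + (220 - 11*(-3)))**2 = (270 + (220 + 33))**2 = (270 + 253)**2 = 523**2 = 273529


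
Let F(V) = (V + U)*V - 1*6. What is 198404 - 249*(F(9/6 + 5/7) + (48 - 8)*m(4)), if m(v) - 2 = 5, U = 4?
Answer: 24843335/196 ≈ 1.2675e+5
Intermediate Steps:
m(v) = 7 (m(v) = 2 + 5 = 7)
F(V) = -6 + V*(4 + V) (F(V) = (V + 4)*V - 1*6 = (4 + V)*V - 6 = V*(4 + V) - 6 = -6 + V*(4 + V))
198404 - 249*(F(9/6 + 5/7) + (48 - 8)*m(4)) = 198404 - 249*((-6 + (9/6 + 5/7)**2 + 4*(9/6 + 5/7)) + (48 - 8)*7) = 198404 - 249*((-6 + (9*(1/6) + 5*(1/7))**2 + 4*(9*(1/6) + 5*(1/7))) + 40*7) = 198404 - 249*((-6 + (3/2 + 5/7)**2 + 4*(3/2 + 5/7)) + 280) = 198404 - 249*((-6 + (31/14)**2 + 4*(31/14)) + 280) = 198404 - 249*((-6 + 961/196 + 62/7) + 280) = 198404 - 249*(1521/196 + 280) = 198404 - 249*56401/196 = 198404 - 1*14043849/196 = 198404 - 14043849/196 = 24843335/196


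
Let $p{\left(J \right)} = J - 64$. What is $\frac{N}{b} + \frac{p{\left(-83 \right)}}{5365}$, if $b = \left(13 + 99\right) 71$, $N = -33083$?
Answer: $- \frac{178659239}{42662480} \approx -4.1877$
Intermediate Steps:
$p{\left(J \right)} = -64 + J$
$b = 7952$ ($b = 112 \cdot 71 = 7952$)
$\frac{N}{b} + \frac{p{\left(-83 \right)}}{5365} = - \frac{33083}{7952} + \frac{-64 - 83}{5365} = \left(-33083\right) \frac{1}{7952} - \frac{147}{5365} = - \frac{33083}{7952} - \frac{147}{5365} = - \frac{178659239}{42662480}$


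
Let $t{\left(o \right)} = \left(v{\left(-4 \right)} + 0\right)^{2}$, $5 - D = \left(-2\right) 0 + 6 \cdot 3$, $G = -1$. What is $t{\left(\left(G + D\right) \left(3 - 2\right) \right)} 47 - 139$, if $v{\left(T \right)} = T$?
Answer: $613$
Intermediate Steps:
$D = -13$ ($D = 5 - \left(\left(-2\right) 0 + 6 \cdot 3\right) = 5 - \left(0 + 18\right) = 5 - 18 = -13$)
$t{\left(o \right)} = 16$ ($t{\left(o \right)} = \left(-4 + 0\right)^{2} = \left(-4\right)^{2} = 16$)
$t{\left(\left(G + D\right) \left(3 - 2\right) \right)} 47 - 139 = 16 \cdot 47 - 139 = 752 - 139 = 613$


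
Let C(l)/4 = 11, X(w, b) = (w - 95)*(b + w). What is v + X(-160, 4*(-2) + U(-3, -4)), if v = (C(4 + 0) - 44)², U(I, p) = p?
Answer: 43860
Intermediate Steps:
X(w, b) = (-95 + w)*(b + w)
C(l) = 44 (C(l) = 4*11 = 44)
v = 0 (v = (44 - 44)² = 0² = 0)
v + X(-160, 4*(-2) + U(-3, -4)) = 0 + ((-160)² - 95*(4*(-2) - 4) - 95*(-160) + (4*(-2) - 4)*(-160)) = 0 + (25600 - 95*(-8 - 4) + 15200 + (-8 - 4)*(-160)) = 0 + (25600 - 95*(-12) + 15200 - 12*(-160)) = 0 + (25600 + 1140 + 15200 + 1920) = 0 + 43860 = 43860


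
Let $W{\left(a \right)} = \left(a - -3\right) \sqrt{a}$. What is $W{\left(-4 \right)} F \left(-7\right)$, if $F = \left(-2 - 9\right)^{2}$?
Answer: $1694 i \approx 1694.0 i$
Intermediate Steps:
$F = 121$ ($F = \left(-2 - 9\right)^{2} = \left(-11\right)^{2} = 121$)
$W{\left(a \right)} = \sqrt{a} \left(3 + a\right)$ ($W{\left(a \right)} = \left(a + 3\right) \sqrt{a} = \left(3 + a\right) \sqrt{a} = \sqrt{a} \left(3 + a\right)$)
$W{\left(-4 \right)} F \left(-7\right) = \sqrt{-4} \left(3 - 4\right) 121 \left(-7\right) = 2 i \left(-1\right) 121 \left(-7\right) = - 2 i 121 \left(-7\right) = - 242 i \left(-7\right) = 1694 i$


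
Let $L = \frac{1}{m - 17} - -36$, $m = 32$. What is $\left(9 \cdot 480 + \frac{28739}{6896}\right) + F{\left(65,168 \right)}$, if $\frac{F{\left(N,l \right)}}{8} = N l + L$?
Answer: $\frac{9513656173}{103440} \approx 91973.0$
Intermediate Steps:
$L = \frac{541}{15}$ ($L = \frac{1}{32 - 17} - -36 = \frac{1}{15} + 36 = \frac{541}{15} \approx 36.067$)
$F{\left(N,l \right)} = \frac{4328}{15} + 8 N l$ ($F{\left(N,l \right)} = 8 \left(N l + \frac{541}{15}\right) = 8 \left(\frac{541}{15} + N l\right) = \frac{4328}{15} + 8 N l$)
$\left(9 \cdot 480 + \frac{28739}{6896}\right) + F{\left(65,168 \right)} = \left(9 \cdot 480 + \frac{28739}{6896}\right) + \left(\frac{4328}{15} + 8 \cdot 65 \cdot 168\right) = \left(4320 + 28739 \cdot \frac{1}{6896}\right) + \left(\frac{4328}{15} + 87360\right) = \left(4320 + \frac{28739}{6896}\right) + \frac{1314728}{15} = \frac{29819459}{6896} + \frac{1314728}{15} = \frac{9513656173}{103440}$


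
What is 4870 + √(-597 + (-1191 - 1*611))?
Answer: 4870 + I*√2399 ≈ 4870.0 + 48.98*I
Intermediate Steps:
4870 + √(-597 + (-1191 - 1*611)) = 4870 + √(-597 + (-1191 - 611)) = 4870 + √(-597 - 1802) = 4870 + √(-2399) = 4870 + I*√2399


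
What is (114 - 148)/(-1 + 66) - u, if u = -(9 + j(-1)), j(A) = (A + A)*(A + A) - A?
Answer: 876/65 ≈ 13.477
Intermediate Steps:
j(A) = -A + 4*A² (j(A) = (2*A)*(2*A) - A = 4*A² - A = -A + 4*A²)
u = -14 (u = -(9 - (-1 + 4*(-1))) = -(9 - (-1 - 4)) = -(9 - 1*(-5)) = -(9 + 5) = -1*14 = -14)
(114 - 148)/(-1 + 66) - u = (114 - 148)/(-1 + 66) - 1*(-14) = -34/65 + 14 = 876/65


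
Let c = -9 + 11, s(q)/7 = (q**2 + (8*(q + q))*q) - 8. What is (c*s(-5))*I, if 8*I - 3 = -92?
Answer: -259791/4 ≈ -64948.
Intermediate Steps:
I = -89/8 (I = 3/8 + (1/8)*(-92) = 3/8 - 23/2 = -89/8 ≈ -11.125)
s(q) = -56 + 119*q**2 (s(q) = 7*((q**2 + (8*(q + q))*q) - 8) = 7*((q**2 + (8*(2*q))*q) - 8) = 7*((q**2 + (16*q)*q) - 8) = 7*((q**2 + 16*q**2) - 8) = 7*(17*q**2 - 8) = 7*(-8 + 17*q**2) = -56 + 119*q**2)
c = 2
(c*s(-5))*I = (2*(-56 + 119*(-5)**2))*(-89/8) = (2*(-56 + 119*25))*(-89/8) = (2*(-56 + 2975))*(-89/8) = (2*2919)*(-89/8) = 5838*(-89/8) = -259791/4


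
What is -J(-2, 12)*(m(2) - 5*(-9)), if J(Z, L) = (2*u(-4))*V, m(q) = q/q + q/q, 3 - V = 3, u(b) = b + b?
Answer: 0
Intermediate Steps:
u(b) = 2*b
V = 0 (V = 3 - 1*3 = 3 - 3 = 0)
m(q) = 2 (m(q) = 1 + 1 = 2)
J(Z, L) = 0 (J(Z, L) = (2*(2*(-4)))*0 = (2*(-8))*0 = -16*0 = 0)
-J(-2, 12)*(m(2) - 5*(-9)) = -0*(2 - 5*(-9)) = -0*(2 + 45) = -0*47 = -1*0 = 0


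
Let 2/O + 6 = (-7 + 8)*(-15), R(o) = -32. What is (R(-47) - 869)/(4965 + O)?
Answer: -18921/104263 ≈ -0.18147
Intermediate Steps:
O = -2/21 (O = 2/(-6 + (-7 + 8)*(-15)) = 2/(-6 + 1*(-15)) = 2/(-6 - 15) = 2/(-21) = 2*(-1/21) = -2/21 ≈ -0.095238)
(R(-47) - 869)/(4965 + O) = (-32 - 869)/(4965 - 2/21) = -901/104263/21 = -901*21/104263 = -18921/104263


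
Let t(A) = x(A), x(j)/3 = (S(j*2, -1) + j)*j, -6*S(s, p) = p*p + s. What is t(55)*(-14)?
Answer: -84315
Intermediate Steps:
S(s, p) = -s/6 - p²/6 (S(s, p) = -(p*p + s)/6 = -(p² + s)/6 = -(s + p²)/6 = -s/6 - p²/6)
x(j) = 3*j*(-⅙ + 2*j/3) (x(j) = 3*(((-j*2/6 - ⅙*(-1)²) + j)*j) = 3*(((-j/3 - ⅙*1) + j)*j) = 3*(((-j/3 - ⅙) + j)*j) = 3*(((-⅙ - j/3) + j)*j) = 3*((-⅙ + 2*j/3)*j) = 3*(j*(-⅙ + 2*j/3)) = 3*j*(-⅙ + 2*j/3))
t(A) = A*(-1 + 4*A)/2
t(55)*(-14) = ((½)*55*(-1 + 4*55))*(-14) = ((½)*55*(-1 + 220))*(-14) = ((½)*55*219)*(-14) = (12045/2)*(-14) = -84315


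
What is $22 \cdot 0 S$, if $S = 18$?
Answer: $0$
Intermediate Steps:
$22 \cdot 0 S = 22 \cdot 0 \cdot 18 = 0 \cdot 18 = 0$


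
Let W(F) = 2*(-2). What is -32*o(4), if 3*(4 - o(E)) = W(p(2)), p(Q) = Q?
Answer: -512/3 ≈ -170.67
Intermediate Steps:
W(F) = -4
o(E) = 16/3 (o(E) = 4 - 1/3*(-4) = 4 + 4/3 = 16/3)
-32*o(4) = -32*16/3 = -512/3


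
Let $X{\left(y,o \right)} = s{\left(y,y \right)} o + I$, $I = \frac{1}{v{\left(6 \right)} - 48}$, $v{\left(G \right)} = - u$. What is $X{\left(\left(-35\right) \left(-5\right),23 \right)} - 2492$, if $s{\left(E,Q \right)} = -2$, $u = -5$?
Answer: $- \frac{109135}{43} \approx -2538.0$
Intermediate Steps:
$v{\left(G \right)} = 5$ ($v{\left(G \right)} = \left(-1\right) \left(-5\right) = 5$)
$I = - \frac{1}{43}$ ($I = \frac{1}{5 - 48} = \frac{1}{-43} = - \frac{1}{43} \approx -0.023256$)
$X{\left(y,o \right)} = - \frac{1}{43} - 2 o$ ($X{\left(y,o \right)} = - 2 o - \frac{1}{43} = - \frac{1}{43} - 2 o$)
$X{\left(\left(-35\right) \left(-5\right),23 \right)} - 2492 = \left(- \frac{1}{43} - 46\right) - 2492 = - \frac{1979}{43} - 2492 = - \frac{109135}{43}$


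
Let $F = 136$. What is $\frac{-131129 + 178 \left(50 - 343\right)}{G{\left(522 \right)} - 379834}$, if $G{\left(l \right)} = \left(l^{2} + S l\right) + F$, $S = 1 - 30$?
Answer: $\frac{183283}{122352} \approx 1.498$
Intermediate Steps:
$S = -29$ ($S = 1 - 30 = -29$)
$G{\left(l \right)} = 136 + l^{2} - 29 l$ ($G{\left(l \right)} = \left(l^{2} - 29 l\right) + 136 = 136 + l^{2} - 29 l$)
$\frac{-131129 + 178 \left(50 - 343\right)}{G{\left(522 \right)} - 379834} = \frac{-131129 + 178 \left(50 - 343\right)}{\left(136 + 522^{2} - 15138\right) - 379834} = \frac{-131129 + 178 \left(-293\right)}{\left(136 + 272484 - 15138\right) - 379834} = \frac{-131129 - 52154}{257482 - 379834} = - \frac{183283}{-122352} = \left(-183283\right) \left(- \frac{1}{122352}\right) = \frac{183283}{122352}$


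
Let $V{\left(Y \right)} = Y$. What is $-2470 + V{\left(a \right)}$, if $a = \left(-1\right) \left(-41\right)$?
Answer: $-2429$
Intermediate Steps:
$a = 41$
$-2470 + V{\left(a \right)} = -2470 + 41 = -2429$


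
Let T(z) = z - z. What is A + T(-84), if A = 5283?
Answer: 5283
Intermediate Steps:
T(z) = 0
A + T(-84) = 5283 + 0 = 5283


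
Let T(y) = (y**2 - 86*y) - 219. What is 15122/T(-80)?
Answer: 15122/13061 ≈ 1.1578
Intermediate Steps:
T(y) = -219 + y**2 - 86*y
15122/T(-80) = 15122/(-219 + (-80)**2 - 86*(-80)) = 15122/(-219 + 6400 + 6880) = 15122/13061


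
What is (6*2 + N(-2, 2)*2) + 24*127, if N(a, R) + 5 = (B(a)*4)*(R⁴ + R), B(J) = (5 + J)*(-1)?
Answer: 2618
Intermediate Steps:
B(J) = -5 - J
N(a, R) = -5 + (-20 - 4*a)*(R + R⁴) (N(a, R) = -5 + ((-5 - a)*4)*(R⁴ + R) = -5 + (-20 - 4*a)*(R + R⁴))
(6*2 + N(-2, 2)*2) + 24*127 = (6*2 + (-5 - 4*2*(5 - 2) - 4*2⁴*(5 - 2))*2) + 24*127 = (12 + (-5 - 4*2*3 - 4*16*3)*2) + 3048 = (12 + (-5 - 24 - 192)*2) + 3048 = (12 - 221*2) + 3048 = (12 - 442) + 3048 = -430 + 3048 = 2618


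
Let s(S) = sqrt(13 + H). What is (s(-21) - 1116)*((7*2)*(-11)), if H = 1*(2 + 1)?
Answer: 171248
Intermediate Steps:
H = 3 (H = 1*3 = 3)
s(S) = 4 (s(S) = sqrt(13 + 3) = sqrt(16) = 4)
(s(-21) - 1116)*((7*2)*(-11)) = (4 - 1116)*((7*2)*(-11)) = -15568*(-11) = -1112*(-154) = 171248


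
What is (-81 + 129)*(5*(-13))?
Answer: -3120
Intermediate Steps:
(-81 + 129)*(5*(-13)) = 48*(-65) = -3120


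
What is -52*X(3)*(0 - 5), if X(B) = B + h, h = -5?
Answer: -520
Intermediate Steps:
X(B) = -5 + B (X(B) = B - 5 = -5 + B)
-52*X(3)*(0 - 5) = -52*(-5 + 3)*(0 - 5) = -(-104)*(-5) = -52*10 = -520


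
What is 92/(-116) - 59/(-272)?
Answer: -4545/7888 ≈ -0.57619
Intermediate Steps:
92/(-116) - 59/(-272) = 92*(-1/116) - 59*(-1/272) = -23/29 + 59/272 = -4545/7888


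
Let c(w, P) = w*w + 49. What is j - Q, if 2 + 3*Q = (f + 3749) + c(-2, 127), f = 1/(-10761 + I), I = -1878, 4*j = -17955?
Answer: -872912531/151668 ≈ -5755.4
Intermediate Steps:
j = -17955/4 (j = (¼)*(-17955) = -17955/4 ≈ -4488.8)
c(w, P) = 49 + w² (c(w, P) = w² + 49 = 49 + w²)
f = -1/12639 (f = 1/(-10761 - 1878) = 1/(-12639) = -1/12639 ≈ -7.9120e-5)
Q = 48028199/37917 (Q = -⅔ + ((-1/12639 + 3749) + (49 + (-2)²))/3 = -⅔ + (47383610/12639 + (49 + 4))/3 = -⅔ + (47383610/12639 + 53)/3 = -⅔ + (⅓)*(48053477/12639) = -⅔ + 48053477/37917 = 48028199/37917 ≈ 1266.7)
j - Q = -17955/4 - 1*48028199/37917 = -17955/4 - 48028199/37917 = -872912531/151668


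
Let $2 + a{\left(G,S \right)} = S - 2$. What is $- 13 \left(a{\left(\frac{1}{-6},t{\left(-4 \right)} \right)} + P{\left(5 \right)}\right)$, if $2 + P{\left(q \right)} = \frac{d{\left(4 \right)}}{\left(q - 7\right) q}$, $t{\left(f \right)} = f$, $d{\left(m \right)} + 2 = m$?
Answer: $\frac{663}{5} \approx 132.6$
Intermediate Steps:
$d{\left(m \right)} = -2 + m$
$a{\left(G,S \right)} = -4 + S$ ($a{\left(G,S \right)} = -2 + \left(S - 2\right) = -2 + \left(-2 + S\right) = -4 + S$)
$P{\left(q \right)} = -2 + \frac{2}{q \left(-7 + q\right)}$ ($P{\left(q \right)} = -2 + \frac{-2 + 4}{\left(q - 7\right) q} = -2 + \frac{2}{\left(-7 + q\right) q} = -2 + \frac{2}{q \left(-7 + q\right)}$)
$- 13 \left(a{\left(\frac{1}{-6},t{\left(-4 \right)} \right)} + P{\left(5 \right)}\right) = - 13 \left(\left(-4 - 4\right) + \frac{2 \left(1 - 5^{2} + 7 \cdot 5\right)}{5 \left(-7 + 5\right)}\right) = - 13 \left(-8 + 2 \cdot \frac{1}{5} \frac{1}{-2} \left(1 - 25 + 35\right)\right) = - 13 \left(-8 + 2 \cdot \frac{1}{5} \left(- \frac{1}{2}\right) \left(1 - 25 + 35\right)\right) = - 13 \left(-8 + 2 \cdot \frac{1}{5} \left(- \frac{1}{2}\right) 11\right) = - 13 \left(-8 - \frac{11}{5}\right) = \left(-13\right) \left(- \frac{51}{5}\right) = \frac{663}{5}$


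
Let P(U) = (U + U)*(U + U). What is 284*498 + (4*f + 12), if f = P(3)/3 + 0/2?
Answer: 141492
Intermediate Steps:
P(U) = 4*U**2 (P(U) = (2*U)*(2*U) = 4*U**2)
f = 12 (f = (4*3**2)/3 + 0/2 = (4*9)*(1/3) + 0*(1/2) = 36*(1/3) + 0 = 12 + 0 = 12)
284*498 + (4*f + 12) = 284*498 + (4*12 + 12) = 141432 + (48 + 12) = 141432 + 60 = 141492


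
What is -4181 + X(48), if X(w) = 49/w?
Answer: -200639/48 ≈ -4180.0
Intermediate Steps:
-4181 + X(48) = -4181 + 49/48 = -200639/48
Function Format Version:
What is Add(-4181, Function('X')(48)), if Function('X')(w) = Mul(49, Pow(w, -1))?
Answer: Rational(-200639, 48) ≈ -4180.0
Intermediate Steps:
Add(-4181, Function('X')(48)) = Add(-4181, Mul(49, Pow(48, -1))) = Add(-4181, Mul(49, Rational(1, 48))) = Add(-4181, Rational(49, 48)) = Rational(-200639, 48)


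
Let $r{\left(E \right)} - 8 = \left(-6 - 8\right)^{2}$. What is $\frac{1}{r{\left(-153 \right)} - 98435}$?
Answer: $- \frac{1}{98231} \approx -1.018 \cdot 10^{-5}$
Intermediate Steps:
$r{\left(E \right)} = 204$ ($r{\left(E \right)} = 8 + \left(-6 - 8\right)^{2} = 8 + \left(-14\right)^{2} = 8 + 196 = 204$)
$\frac{1}{r{\left(-153 \right)} - 98435} = \frac{1}{204 - 98435} = \frac{1}{-98231} = - \frac{1}{98231}$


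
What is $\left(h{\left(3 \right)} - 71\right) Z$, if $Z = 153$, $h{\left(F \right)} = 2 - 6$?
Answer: $-11475$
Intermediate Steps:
$h{\left(F \right)} = -4$ ($h{\left(F \right)} = 2 - 6 = -4$)
$\left(h{\left(3 \right)} - 71\right) Z = \left(-4 - 71\right) 153 = \left(-75\right) 153 = -11475$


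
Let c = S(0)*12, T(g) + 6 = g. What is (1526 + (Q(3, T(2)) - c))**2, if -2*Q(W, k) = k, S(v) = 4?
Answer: 2190400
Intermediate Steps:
T(g) = -6 + g
Q(W, k) = -k/2
c = 48 (c = 4*12 = 48)
(1526 + (Q(3, T(2)) - c))**2 = (1526 + (-(-6 + 2)/2 - 1*48))**2 = (1526 + (-1/2*(-4) - 48))**2 = (1526 + (2 - 48))**2 = (1526 - 46)**2 = 1480**2 = 2190400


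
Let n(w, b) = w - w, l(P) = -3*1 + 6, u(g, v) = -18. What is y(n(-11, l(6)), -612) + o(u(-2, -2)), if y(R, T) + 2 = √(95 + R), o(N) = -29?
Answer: -31 + √95 ≈ -21.253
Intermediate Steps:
l(P) = 3 (l(P) = -3 + 6 = 3)
n(w, b) = 0
y(R, T) = -2 + √(95 + R)
y(n(-11, l(6)), -612) + o(u(-2, -2)) = (-2 + √(95 + 0)) - 29 = (-2 + √95) - 29 = -31 + √95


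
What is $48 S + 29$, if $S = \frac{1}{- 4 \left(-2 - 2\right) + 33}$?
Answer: $\frac{1469}{49} \approx 29.98$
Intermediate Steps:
$S = \frac{1}{49}$ ($S = \frac{1}{\left(-4\right) \left(-4\right) + 33} = \frac{1}{16 + 33} = \frac{1}{49} \approx 0.020408$)
$48 S + 29 = 48 \cdot \frac{1}{49} + 29 = \frac{48}{49} + 29 = \frac{1469}{49}$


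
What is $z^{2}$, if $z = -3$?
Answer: $9$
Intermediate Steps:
$z^{2} = \left(-3\right)^{2} = 9$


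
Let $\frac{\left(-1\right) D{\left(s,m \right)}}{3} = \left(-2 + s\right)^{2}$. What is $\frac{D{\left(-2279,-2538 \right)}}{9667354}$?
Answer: $- \frac{15608883}{9667354} \approx -1.6146$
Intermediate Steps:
$D{\left(s,m \right)} = - 3 \left(-2 + s\right)^{2}$
$\frac{D{\left(-2279,-2538 \right)}}{9667354} = \frac{\left(-3\right) \left(-2 - 2279\right)^{2}}{9667354} = - 3 \left(-2281\right)^{2} \cdot \frac{1}{9667354} = \left(-3\right) 5202961 \cdot \frac{1}{9667354} = \left(-15608883\right) \frac{1}{9667354} = - \frac{15608883}{9667354}$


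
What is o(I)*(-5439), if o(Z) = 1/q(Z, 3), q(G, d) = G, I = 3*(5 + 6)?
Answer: -1813/11 ≈ -164.82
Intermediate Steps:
I = 33 (I = 3*11 = 33)
o(Z) = 1/Z
o(I)*(-5439) = -5439/33 = (1/33)*(-5439) = -1813/11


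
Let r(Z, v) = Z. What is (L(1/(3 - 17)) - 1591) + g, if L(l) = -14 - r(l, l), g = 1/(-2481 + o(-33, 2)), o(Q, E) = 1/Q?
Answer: -459906842/286559 ≈ -1604.9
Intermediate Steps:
g = -33/81874 (g = 1/(-2481 + 1/(-33)) = 1/(-2481 - 1/33) = 1/(-81874/33) = -33/81874 ≈ -0.00040306)
L(l) = -14 - l
(L(1/(3 - 17)) - 1591) + g = ((-14 - 1/(3 - 17)) - 1591) - 33/81874 = ((-14 - 1/(-14)) - 1591) - 33/81874 = ((-14 - 1*(-1/14)) - 1591) - 33/81874 = ((-14 + 1/14) - 1591) - 33/81874 = (-195/14 - 1591) - 33/81874 = -22469/14 - 33/81874 = -459906842/286559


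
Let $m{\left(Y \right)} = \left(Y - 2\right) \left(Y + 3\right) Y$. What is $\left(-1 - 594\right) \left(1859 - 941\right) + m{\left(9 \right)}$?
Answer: $-545454$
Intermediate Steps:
$m{\left(Y \right)} = Y \left(-2 + Y\right) \left(3 + Y\right)$ ($m{\left(Y \right)} = \left(-2 + Y\right) \left(3 + Y\right) Y = Y \left(-2 + Y\right) \left(3 + Y\right)$)
$\left(-1 - 594\right) \left(1859 - 941\right) + m{\left(9 \right)} = \left(-1 - 594\right) \left(1859 - 941\right) + 9 \left(-6 + 9 + 9^{2}\right) = \left(-595\right) 918 + 9 \left(-6 + 9 + 81\right) = -546210 + 9 \cdot 84 = -546210 + 756 = -545454$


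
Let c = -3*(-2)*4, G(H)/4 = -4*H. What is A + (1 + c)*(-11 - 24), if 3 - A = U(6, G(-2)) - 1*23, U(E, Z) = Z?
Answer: -881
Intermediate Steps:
G(H) = -16*H (G(H) = 4*(-4*H) = -16*H)
A = -6 (A = 3 - (-16*(-2) - 1*23) = 3 - (32 - 23) = 3 - 1*9 = 3 - 9 = -6)
c = 24 (c = 6*4 = 24)
A + (1 + c)*(-11 - 24) = -6 + (1 + 24)*(-11 - 24) = -6 + 25*(-35) = -6 - 875 = -881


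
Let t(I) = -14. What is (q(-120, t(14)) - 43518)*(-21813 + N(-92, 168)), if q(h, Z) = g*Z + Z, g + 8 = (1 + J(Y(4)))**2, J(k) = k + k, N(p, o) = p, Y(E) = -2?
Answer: 953875130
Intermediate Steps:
J(k) = 2*k
g = 1 (g = -8 + (1 + 2*(-2))**2 = -8 + (1 - 4)**2 = -8 + (-3)**2 = -8 + 9 = 1)
q(h, Z) = 2*Z (q(h, Z) = 1*Z + Z = Z + Z = 2*Z)
(q(-120, t(14)) - 43518)*(-21813 + N(-92, 168)) = (2*(-14) - 43518)*(-21813 - 92) = (-28 - 43518)*(-21905) = -43546*(-21905) = 953875130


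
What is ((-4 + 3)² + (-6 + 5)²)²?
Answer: 4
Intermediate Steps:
((-4 + 3)² + (-6 + 5)²)² = ((-1)² + (-1)²)² = (1 + 1)² = 2² = 4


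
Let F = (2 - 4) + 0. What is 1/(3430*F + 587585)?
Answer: 1/580725 ≈ 1.7220e-6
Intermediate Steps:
F = -2 (F = -2 + 0 = -2)
1/(3430*F + 587585) = 1/(3430*(-2) + 587585) = 1/(-6860 + 587585) = 1/580725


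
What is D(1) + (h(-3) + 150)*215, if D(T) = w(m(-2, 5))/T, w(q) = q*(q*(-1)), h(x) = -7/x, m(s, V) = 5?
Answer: 98180/3 ≈ 32727.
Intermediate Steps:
w(q) = -q**2 (w(q) = q*(-q) = -q**2)
D(T) = -25/T (D(T) = (-1*5**2)/T = (-1*25)/T = -25/T)
D(1) + (h(-3) + 150)*215 = -25/1 + (-7/(-3) + 150)*215 = -25*1 + (-7*(-1/3) + 150)*215 = -25 + (7/3 + 150)*215 = -25 + (457/3)*215 = -25 + 98255/3 = 98180/3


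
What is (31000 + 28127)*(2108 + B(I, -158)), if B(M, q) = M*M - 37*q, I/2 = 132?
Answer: 4591211550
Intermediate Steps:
I = 264 (I = 2*132 = 264)
B(M, q) = M² - 37*q
(31000 + 28127)*(2108 + B(I, -158)) = (31000 + 28127)*(2108 + (264² - 37*(-158))) = 59127*(2108 + (69696 + 5846)) = 59127*(2108 + 75542) = 59127*77650 = 4591211550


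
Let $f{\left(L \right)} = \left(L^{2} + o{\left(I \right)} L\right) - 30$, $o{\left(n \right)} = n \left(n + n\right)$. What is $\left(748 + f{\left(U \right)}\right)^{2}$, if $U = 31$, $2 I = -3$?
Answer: $\frac{13227769}{4} \approx 3.3069 \cdot 10^{6}$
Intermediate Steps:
$I = - \frac{3}{2}$ ($I = \frac{1}{2} \left(-3\right) = - \frac{3}{2} \approx -1.5$)
$o{\left(n \right)} = 2 n^{2}$ ($o{\left(n \right)} = n 2 n = 2 n^{2}$)
$f{\left(L \right)} = -30 + L^{2} + \frac{9 L}{2}$ ($f{\left(L \right)} = \left(L^{2} + 2 \left(- \frac{3}{2}\right)^{2} L\right) - 30 = \left(L^{2} + 2 \cdot \frac{9}{4} L\right) - 30 = \left(L^{2} + \frac{9 L}{2}\right) - 30 = -30 + L^{2} + \frac{9 L}{2}$)
$\left(748 + f{\left(U \right)}\right)^{2} = \left(748 + \left(-30 + 31^{2} + \frac{9}{2} \cdot 31\right)\right)^{2} = \left(748 + \left(-30 + 961 + \frac{279}{2}\right)\right)^{2} = \left(748 + \frac{2141}{2}\right)^{2} = \left(\frac{3637}{2}\right)^{2} = \frac{13227769}{4}$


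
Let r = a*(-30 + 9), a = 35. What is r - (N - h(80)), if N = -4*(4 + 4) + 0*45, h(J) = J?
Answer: -623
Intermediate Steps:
r = -735 (r = 35*(-30 + 9) = 35*(-21) = -735)
N = -32 (N = -4*8 + 0 = -32 + 0 = -32)
r - (N - h(80)) = -735 - (-32 - 1*80) = -735 - (-32 - 80) = -735 - 1*(-112) = -735 + 112 = -623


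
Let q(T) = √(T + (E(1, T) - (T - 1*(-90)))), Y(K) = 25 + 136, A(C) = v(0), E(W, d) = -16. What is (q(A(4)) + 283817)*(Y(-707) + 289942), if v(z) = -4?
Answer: 82336163151 + 290103*I*√106 ≈ 8.2336e+10 + 2.9868e+6*I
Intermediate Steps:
A(C) = -4
Y(K) = 161
q(T) = I*√106 (q(T) = √(T + (-16 - (T - 1*(-90)))) = √(T + (-16 - (T + 90))) = √(T + (-16 - (90 + T))) = √(T + (-16 + (-90 - T))) = √(T + (-106 - T)) = √(-106) = I*√106)
(q(A(4)) + 283817)*(Y(-707) + 289942) = (I*√106 + 283817)*(161 + 289942) = (283817 + I*√106)*290103 = 82336163151 + 290103*I*√106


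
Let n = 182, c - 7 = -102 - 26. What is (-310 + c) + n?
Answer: -249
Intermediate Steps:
c = -121 (c = 7 + (-102 - 26) = 7 - 128 = -121)
(-310 + c) + n = (-310 - 121) + 182 = -431 + 182 = -249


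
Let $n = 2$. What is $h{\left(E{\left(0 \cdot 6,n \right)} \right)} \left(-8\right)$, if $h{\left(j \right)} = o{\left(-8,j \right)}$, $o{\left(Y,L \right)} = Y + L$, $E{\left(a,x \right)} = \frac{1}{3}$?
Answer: $\frac{184}{3} \approx 61.333$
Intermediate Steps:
$E{\left(a,x \right)} = \frac{1}{3}$
$o{\left(Y,L \right)} = L + Y$
$h{\left(j \right)} = -8 + j$ ($h{\left(j \right)} = j - 8 = -8 + j$)
$h{\left(E{\left(0 \cdot 6,n \right)} \right)} \left(-8\right) = \left(-8 + \frac{1}{3}\right) \left(-8\right) = \left(- \frac{23}{3}\right) \left(-8\right) = \frac{184}{3}$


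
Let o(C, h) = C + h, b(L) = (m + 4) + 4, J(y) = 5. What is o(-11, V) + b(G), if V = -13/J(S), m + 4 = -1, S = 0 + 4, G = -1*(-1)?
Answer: -53/5 ≈ -10.600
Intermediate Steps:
G = 1
S = 4
m = -5 (m = -4 - 1 = -5)
b(L) = 3 (b(L) = (-5 + 4) + 4 = -1 + 4 = 3)
V = -13/5 ≈ -2.6000
o(-11, V) + b(G) = (-11 - 13/5) + 3 = -68/5 + 3 = -53/5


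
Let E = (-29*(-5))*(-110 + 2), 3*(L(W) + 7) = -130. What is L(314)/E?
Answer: 151/46980 ≈ 0.0032141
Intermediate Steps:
L(W) = -151/3 (L(W) = -7 + (⅓)*(-130) = -7 - 130/3 = -151/3)
E = -15660 (E = 145*(-108) = -15660)
L(314)/E = -151/3/(-15660) = -151/3*(-1/15660) = 151/46980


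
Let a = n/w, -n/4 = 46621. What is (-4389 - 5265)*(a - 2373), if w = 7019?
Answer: 162598180434/7019 ≈ 2.3165e+7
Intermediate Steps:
n = -186484 (n = -4*46621 = -186484)
a = -186484/7019 ≈ -26.568
(-4389 - 5265)*(a - 2373) = (-4389 - 5265)*(-186484/7019 - 2373) = -9654*(-16842571/7019) = 162598180434/7019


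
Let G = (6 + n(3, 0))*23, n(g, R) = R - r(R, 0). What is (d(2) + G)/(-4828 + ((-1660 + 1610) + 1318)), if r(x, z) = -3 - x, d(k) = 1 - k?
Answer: -103/1780 ≈ -0.057865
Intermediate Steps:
n(g, R) = 3 + 2*R (n(g, R) = R - (-3 - R) = R + (3 + R) = 3 + 2*R)
G = 207 (G = (6 + (3 + 2*0))*23 = (6 + (3 + 0))*23 = (6 + 3)*23 = 9*23 = 207)
(d(2) + G)/(-4828 + ((-1660 + 1610) + 1318)) = ((1 - 1*2) + 207)/(-4828 + ((-1660 + 1610) + 1318)) = ((1 - 2) + 207)/(-4828 + (-50 + 1318)) = (-1 + 207)/(-4828 + 1268) = 206/(-3560) = 206*(-1/3560) = -103/1780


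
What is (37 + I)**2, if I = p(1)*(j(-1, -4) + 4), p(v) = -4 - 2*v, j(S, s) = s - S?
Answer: 961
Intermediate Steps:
I = -6 (I = (-4 - 2*1)*((-4 - 1*(-1)) + 4) = (-4 - 2)*((-4 + 1) + 4) = -6*(-3 + 4) = -6*1 = -6)
(37 + I)**2 = (37 - 6)**2 = 31**2 = 961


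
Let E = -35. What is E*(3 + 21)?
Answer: -840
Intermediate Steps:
E*(3 + 21) = -35*(3 + 21) = -35*24 = -840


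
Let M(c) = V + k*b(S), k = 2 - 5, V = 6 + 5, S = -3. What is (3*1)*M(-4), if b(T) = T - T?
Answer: 33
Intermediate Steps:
b(T) = 0
V = 11
k = -3
M(c) = 11 (M(c) = 11 - 3*0 = 11 + 0 = 11)
(3*1)*M(-4) = (3*1)*11 = 3*11 = 33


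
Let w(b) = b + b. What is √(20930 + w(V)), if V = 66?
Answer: √21062 ≈ 145.13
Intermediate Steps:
w(b) = 2*b
√(20930 + w(V)) = √(20930 + 2*66) = √(20930 + 132) = √21062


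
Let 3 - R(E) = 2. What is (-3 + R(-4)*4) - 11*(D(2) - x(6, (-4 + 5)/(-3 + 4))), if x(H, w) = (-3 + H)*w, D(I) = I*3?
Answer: -32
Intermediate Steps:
R(E) = 1 (R(E) = 3 - 1*2 = 3 - 2 = 1)
D(I) = 3*I
x(H, w) = w*(-3 + H)
(-3 + R(-4)*4) - 11*(D(2) - x(6, (-4 + 5)/(-3 + 4))) = (-3 + 1*4) - 11*(3*2 - (-4 + 5)/(-3 + 4)*(-3 + 6)) = (-3 + 4) - 11*(6 - 1/1*3) = 1 - 11*(6 - 1*1*3) = 1 - 11*(6 - 3) = 1 - 11*3 = 1 - 33 = -32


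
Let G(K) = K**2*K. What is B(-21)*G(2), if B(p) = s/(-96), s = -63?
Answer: 21/4 ≈ 5.2500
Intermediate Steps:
B(p) = 21/32 (B(p) = -63/(-96) = -63*(-1/96) = 21/32)
G(K) = K**3
B(-21)*G(2) = (21/32)*2**3 = (21/32)*8 = 21/4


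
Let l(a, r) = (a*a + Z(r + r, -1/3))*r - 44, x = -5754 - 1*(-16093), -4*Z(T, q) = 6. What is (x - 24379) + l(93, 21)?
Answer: 335027/2 ≈ 1.6751e+5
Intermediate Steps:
Z(T, q) = -3/2 (Z(T, q) = -¼*6 = -3/2)
x = 10339 (x = -5754 + 16093 = 10339)
l(a, r) = -44 + r*(-3/2 + a²) (l(a, r) = (a*a - 3/2)*r - 44 = (a² - 3/2)*r - 44 = (-3/2 + a²)*r - 44 = r*(-3/2 + a²) - 44 = -44 + r*(-3/2 + a²))
(x - 24379) + l(93, 21) = (10339 - 24379) + (-44 - 3/2*21 + 21*93²) = -14040 + (-44 - 63/2 + 21*8649) = -14040 + (-44 - 63/2 + 181629) = -14040 + 363107/2 = 335027/2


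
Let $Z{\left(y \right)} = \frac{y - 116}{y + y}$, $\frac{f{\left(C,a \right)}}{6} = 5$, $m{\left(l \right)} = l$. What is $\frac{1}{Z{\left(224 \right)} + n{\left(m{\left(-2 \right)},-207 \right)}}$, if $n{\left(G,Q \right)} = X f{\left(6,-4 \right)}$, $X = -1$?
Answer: $- \frac{112}{3333} \approx -0.033603$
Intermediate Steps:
$f{\left(C,a \right)} = 30$ ($f{\left(C,a \right)} = 6 \cdot 5 = 30$)
$n{\left(G,Q \right)} = -30$ ($n{\left(G,Q \right)} = \left(-1\right) 30 = -30$)
$Z{\left(y \right)} = \frac{-116 + y}{2 y}$
$\frac{1}{Z{\left(224 \right)} + n{\left(m{\left(-2 \right)},-207 \right)}} = \frac{1}{\frac{-116 + 224}{2 \cdot 224} - 30} = \frac{1}{\frac{1}{2} \cdot \frac{1}{224} \cdot 108 - 30} = \frac{1}{\frac{27}{112} - 30} = \frac{1}{- \frac{3333}{112}} = - \frac{112}{3333}$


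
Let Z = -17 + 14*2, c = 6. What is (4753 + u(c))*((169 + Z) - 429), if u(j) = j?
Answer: -1184991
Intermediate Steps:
Z = 11 (Z = -17 + 28 = 11)
(4753 + u(c))*((169 + Z) - 429) = (4753 + 6)*((169 + 11) - 429) = 4759*(180 - 429) = 4759*(-249) = -1184991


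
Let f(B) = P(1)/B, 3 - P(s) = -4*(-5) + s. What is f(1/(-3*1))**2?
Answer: 2916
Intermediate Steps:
P(s) = -17 - s (P(s) = 3 - (-4*(-5) + s) = 3 - (20 + s) = 3 + (-20 - s) = -17 - s)
f(B) = -18/B (f(B) = (-17 - 1*1)/B = (-17 - 1)/B = -18/B)
f(1/(-3*1))**2 = (-18*(-3*1))**2 = (-18/(1/(-3)))**2 = (-18/(-1/3))**2 = (-18*(-3))**2 = 54**2 = 2916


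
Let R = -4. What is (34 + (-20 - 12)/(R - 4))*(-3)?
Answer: -114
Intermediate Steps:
(34 + (-20 - 12)/(R - 4))*(-3) = (34 + (-20 - 12)/(-4 - 4))*(-3) = (34 - 32/(-8))*(-3) = (34 - 32*(-1/8))*(-3) = (34 + 4)*(-3) = 38*(-3) = -114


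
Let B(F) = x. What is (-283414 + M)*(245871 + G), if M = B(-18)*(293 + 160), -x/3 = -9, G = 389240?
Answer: -172231306313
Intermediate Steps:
x = 27 (x = -3*(-9) = 27)
B(F) = 27
M = 12231 (M = 27*(293 + 160) = 27*453 = 12231)
(-283414 + M)*(245871 + G) = (-283414 + 12231)*(245871 + 389240) = -271183*635111 = -172231306313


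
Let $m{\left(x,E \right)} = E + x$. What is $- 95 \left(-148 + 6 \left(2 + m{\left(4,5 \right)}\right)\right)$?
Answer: $7790$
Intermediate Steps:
$- 95 \left(-148 + 6 \left(2 + m{\left(4,5 \right)}\right)\right) = - 95 \left(-148 + 6 \left(2 + \left(5 + 4\right)\right)\right) = - 95 \left(-148 + 6 \left(2 + 9\right)\right) = - 95 \left(-148 + 6 \cdot 11\right) = - 95 \left(-148 + 66\right) = \left(-95\right) \left(-82\right) = 7790$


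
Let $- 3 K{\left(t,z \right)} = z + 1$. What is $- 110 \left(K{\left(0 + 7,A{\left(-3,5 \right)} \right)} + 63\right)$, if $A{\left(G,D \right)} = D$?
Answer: $-6710$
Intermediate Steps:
$K{\left(t,z \right)} = - \frac{1}{3} - \frac{z}{3}$ ($K{\left(t,z \right)} = - \frac{z + 1}{3} = - \frac{1 + z}{3} = - \frac{1}{3} - \frac{z}{3}$)
$- 110 \left(K{\left(0 + 7,A{\left(-3,5 \right)} \right)} + 63\right) = - 110 \left(\left(- \frac{1}{3} - \frac{5}{3}\right) + 63\right) = - 110 \left(-2 + 63\right) = \left(-110\right) 61 = -6710$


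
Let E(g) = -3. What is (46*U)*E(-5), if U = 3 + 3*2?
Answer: -1242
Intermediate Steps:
U = 9 (U = 3 + 6 = 9)
(46*U)*E(-5) = (46*9)*(-3) = 414*(-3) = -1242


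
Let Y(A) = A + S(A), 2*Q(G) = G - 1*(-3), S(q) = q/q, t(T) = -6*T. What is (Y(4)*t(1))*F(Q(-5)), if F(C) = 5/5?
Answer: -30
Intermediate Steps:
S(q) = 1
Q(G) = 3/2 + G/2 (Q(G) = (G - 1*(-3))/2 = (G + 3)/2 = (3 + G)/2 = 3/2 + G/2)
F(C) = 1 (F(C) = 5*(⅕) = 1)
Y(A) = 1 + A (Y(A) = A + 1 = 1 + A)
(Y(4)*t(1))*F(Q(-5)) = ((1 + 4)*(-6*1))*1 = (5*(-6))*1 = -30*1 = -30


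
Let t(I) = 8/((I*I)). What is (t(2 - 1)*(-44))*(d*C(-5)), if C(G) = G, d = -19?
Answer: -33440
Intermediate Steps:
t(I) = 8/I**2 (t(I) = 8/(I**2) = 8/I**2)
(t(2 - 1)*(-44))*(d*C(-5)) = ((8/(2 - 1)**2)*(-44))*(-19*(-5)) = ((8/1**2)*(-44))*95 = ((8*1)*(-44))*95 = (8*(-44))*95 = -352*95 = -33440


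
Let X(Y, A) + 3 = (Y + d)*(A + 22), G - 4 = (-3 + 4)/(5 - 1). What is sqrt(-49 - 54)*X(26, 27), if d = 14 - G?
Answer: 6995*I*sqrt(103)/4 ≈ 17748.0*I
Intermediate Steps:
G = 17/4 (G = 4 + (-3 + 4)/(5 - 1) = 4 + 1/4 = 17/4 ≈ 4.2500)
d = 39/4 (d = 14 - 1*17/4 = 14 - 17/4 = 39/4 ≈ 9.7500)
X(Y, A) = -3 + (22 + A)*(39/4 + Y) (X(Y, A) = -3 + (Y + 39/4)*(A + 22) = -3 + (39/4 + Y)*(22 + A) = -3 + (22 + A)*(39/4 + Y))
sqrt(-49 - 54)*X(26, 27) = sqrt(-49 - 54)*(423/2 + 22*26 + (39/4)*27 + 27*26) = sqrt(-103)*(423/2 + 572 + 1053/4 + 702) = (I*sqrt(103))*(6995/4) = 6995*I*sqrt(103)/4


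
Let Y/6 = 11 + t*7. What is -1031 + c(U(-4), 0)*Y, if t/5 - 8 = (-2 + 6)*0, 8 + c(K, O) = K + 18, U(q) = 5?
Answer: 25159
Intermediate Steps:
c(K, O) = 10 + K (c(K, O) = -8 + (K + 18) = -8 + (18 + K) = 10 + K)
t = 40 (t = 40 + 5*((-2 + 6)*0) = 40 + 5*(4*0) = 40 + 5*0 = 40 + 0 = 40)
Y = 1746 (Y = 6*(11 + 40*7) = 6*(11 + 280) = 6*291 = 1746)
-1031 + c(U(-4), 0)*Y = -1031 + (10 + 5)*1746 = -1031 + 15*1746 = -1031 + 26190 = 25159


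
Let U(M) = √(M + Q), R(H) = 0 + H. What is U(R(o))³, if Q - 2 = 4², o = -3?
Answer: 15*√15 ≈ 58.095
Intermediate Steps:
Q = 18 (Q = 2 + 4² = 2 + 16 = 18)
R(H) = H
U(M) = √(18 + M) (U(M) = √(M + 18) = √(18 + M))
U(R(o))³ = (√(18 - 3))³ = (√15)³ = 15*√15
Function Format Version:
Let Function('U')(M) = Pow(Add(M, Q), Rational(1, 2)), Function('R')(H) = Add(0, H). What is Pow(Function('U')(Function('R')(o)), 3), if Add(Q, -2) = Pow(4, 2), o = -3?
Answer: Mul(15, Pow(15, Rational(1, 2))) ≈ 58.095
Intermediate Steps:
Q = 18 (Q = Add(2, Pow(4, 2)) = Add(2, 16) = 18)
Function('R')(H) = H
Function('U')(M) = Pow(Add(18, M), Rational(1, 2)) (Function('U')(M) = Pow(Add(M, 18), Rational(1, 2)) = Pow(Add(18, M), Rational(1, 2)))
Pow(Function('U')(Function('R')(o)), 3) = Pow(Pow(Add(18, -3), Rational(1, 2)), 3) = Pow(Pow(15, Rational(1, 2)), 3) = Mul(15, Pow(15, Rational(1, 2)))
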